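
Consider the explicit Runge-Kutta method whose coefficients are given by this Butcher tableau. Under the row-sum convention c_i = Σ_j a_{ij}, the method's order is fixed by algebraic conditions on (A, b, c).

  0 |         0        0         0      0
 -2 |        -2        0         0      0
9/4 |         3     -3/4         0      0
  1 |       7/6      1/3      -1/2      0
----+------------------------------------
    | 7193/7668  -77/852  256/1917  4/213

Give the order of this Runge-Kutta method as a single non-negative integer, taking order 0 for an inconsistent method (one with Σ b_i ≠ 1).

3

b = (7193/7668, -77/852, 256/1917, 4/213)
c = (0, -2, 9/4, 1)
Ac = (0, 0, 3/2, -43/24)
Σ b_i: 7193/7668·1 + (-77/852)·1 + 256/1917·1 + 4/213·1 = 1 ✓
b·c: (-77/852)·(-2) + 256/1917·9/4 + 4/213·1 = 1/2 ✓
b·c²: (-77/852)·4 + 256/1917·81/16 + 4/213·1 = 1/3 ✓
b·Ac: 256/1917·3/2 + 4/213·(-43/24) = 1/6 ✓
b·c³: (-77/852)·(-8) + 256/1917·729/64 + 4/213·1 = 482/213 ≠ 1/4 ⇒ order 3.
b·(c∘Ac): 256/1917·27/8 + 4/213·(-43/24) = 533/1278 ≠ 1/8
b·Ac²: 256/1917·(-3) + 4/213·(-115/96) = -721/1704 ≠ 1/12
b·A²c: 4/213·(-3/4) = -1/71 ≠ 1/24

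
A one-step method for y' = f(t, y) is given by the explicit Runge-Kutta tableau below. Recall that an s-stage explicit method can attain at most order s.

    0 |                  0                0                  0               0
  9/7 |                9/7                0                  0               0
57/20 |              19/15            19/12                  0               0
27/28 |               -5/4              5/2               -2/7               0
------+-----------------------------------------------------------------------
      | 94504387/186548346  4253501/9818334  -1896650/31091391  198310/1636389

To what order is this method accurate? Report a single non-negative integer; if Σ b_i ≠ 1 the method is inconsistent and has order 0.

b = (94504387/186548346, 4253501/9818334, -1896650/31091391, 198310/1636389)
c = (0, 9/7, 57/20, 27/28)
Ac = (0, 0, 57/28, 12/5)
Σ b_i: 94504387/186548346·1 + 4253501/9818334·1 + (-1896650/31091391)·1 + 198310/1636389·1 = 1 ✓
b·c: 4253501/9818334·9/7 + (-1896650/31091391)·57/20 + 198310/1636389·27/28 = 1/2 ✓
b·c²: 4253501/9818334·81/49 + (-1896650/31091391)·3249/400 + 198310/1636389·729/784 = 1/3 ✓
b·Ac: (-1896650/31091391)·57/28 + 198310/1636389·12/5 = 1/6 ✓
b·c³: 4253501/9818334·729/343 + (-1896650/31091391)·185193/8000 + 198310/1636389·19683/21952 = -45465613/118789720 ≠ 1/4 ⇒ order 3.
b·(c∘Ac): (-1896650/31091391)·3249/560 + 198310/1636389·81/35 = -106853/1454568 ≠ 1/8
b·Ac²: (-1896650/31091391)·513/196 + 198310/1636389·17757/9800 = 1525259/25454940 ≠ 1/12
b·A²c: 198310/1636389·(-57/98) = -269135/3818241 ≠ 1/24

3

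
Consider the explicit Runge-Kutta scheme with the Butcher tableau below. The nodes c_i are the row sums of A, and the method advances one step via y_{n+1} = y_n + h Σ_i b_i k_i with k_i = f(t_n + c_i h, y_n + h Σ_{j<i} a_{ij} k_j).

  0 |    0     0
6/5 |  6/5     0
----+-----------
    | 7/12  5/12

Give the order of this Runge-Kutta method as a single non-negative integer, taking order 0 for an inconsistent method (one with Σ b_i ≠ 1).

2

b = (7/12, 5/12)
c = (0, 6/5)
Σ b_i: 7/12·1 + 5/12·1 = 1 ✓
b·c: 5/12·6/5 = 1/2 ✓; 2 stages ⇒ order 2.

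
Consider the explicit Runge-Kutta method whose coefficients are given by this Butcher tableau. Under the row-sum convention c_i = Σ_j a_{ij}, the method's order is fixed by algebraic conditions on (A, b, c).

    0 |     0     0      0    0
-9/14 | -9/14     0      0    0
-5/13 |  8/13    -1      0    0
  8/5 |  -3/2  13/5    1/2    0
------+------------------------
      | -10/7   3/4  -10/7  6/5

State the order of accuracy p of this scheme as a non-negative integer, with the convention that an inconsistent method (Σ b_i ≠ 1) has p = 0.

b = (-10/7, 3/4, -10/7, 6/5)
c = (0, -9/14, -5/13, 8/5)
Ac = (0, 0, 9/14, -848/455)
Σ b_i: (-10/7)·1 + 3/4·1 + (-10/7)·1 + 6/5·1 = -127/140 ≠ 1 ⇒ order 0.

0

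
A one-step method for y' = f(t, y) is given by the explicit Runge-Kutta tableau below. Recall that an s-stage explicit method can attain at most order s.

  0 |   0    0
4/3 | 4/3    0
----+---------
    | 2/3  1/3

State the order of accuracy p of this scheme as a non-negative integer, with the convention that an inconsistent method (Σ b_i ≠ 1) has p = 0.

1

b = (2/3, 1/3)
c = (0, 4/3)
Σ b_i: 2/3·1 + 1/3·1 = 1 ✓
b·c: 1/3·4/3 = 4/9 ≠ 1/2 ⇒ order 1.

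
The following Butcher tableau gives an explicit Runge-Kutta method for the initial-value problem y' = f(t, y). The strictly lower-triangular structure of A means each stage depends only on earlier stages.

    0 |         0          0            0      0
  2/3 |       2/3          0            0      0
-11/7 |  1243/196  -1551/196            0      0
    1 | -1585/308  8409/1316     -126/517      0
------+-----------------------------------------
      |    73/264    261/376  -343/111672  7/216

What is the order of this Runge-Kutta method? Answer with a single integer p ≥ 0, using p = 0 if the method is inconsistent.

4

b = (73/264, 261/376, -343/111672, 7/216)
c = (0, 2/3, -11/7, 1)
Ac = (0, 0, -517/98, 65/14)
Σ b_i: 73/264·1 + 261/376·1 + (-343/111672)·1 + 7/216·1 = 1 ✓
b·c: 261/376·2/3 + (-343/111672)·(-11/7) + 7/216·1 = 1/2 ✓
b·c²: 261/376·4/9 + (-343/111672)·121/49 + 7/216·1 = 1/3 ✓
b·Ac: (-343/111672)·(-517/98) + 7/216·65/14 = 1/6 ✓
b·c³: 261/376·8/27 + (-343/111672)·(-1331/343) + 7/216·1 = 1/4 ✓
b·(c∘Ac): (-343/111672)·5687/686 + 7/216·65/14 = 1/8 ✓
b·Ac²: (-343/111672)·(-517/147) + 7/216·47/21 = 1/12 ✓
b·A²c: 7/216·9/7 = 1/24 ✓; 4 stages ⇒ order 4.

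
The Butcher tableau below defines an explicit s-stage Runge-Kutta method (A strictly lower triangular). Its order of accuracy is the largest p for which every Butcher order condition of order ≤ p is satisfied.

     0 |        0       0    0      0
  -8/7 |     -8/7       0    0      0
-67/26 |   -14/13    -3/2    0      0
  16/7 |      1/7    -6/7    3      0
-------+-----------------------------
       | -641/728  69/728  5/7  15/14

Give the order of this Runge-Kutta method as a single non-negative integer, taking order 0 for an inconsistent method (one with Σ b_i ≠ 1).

b = (-641/728, 69/728, 5/7, 15/14)
c = (0, -8/7, -67/26, 16/7)
Ac = (0, 0, 12/7, -8601/1274)
Σ b_i: (-641/728)·1 + 69/728·1 + 5/7·1 + 15/14·1 = 1 ✓
b·c: 69/728·(-8/7) + 5/7·(-67/26) + 15/14·16/7 = 1/2 ✓
b·c²: 69/728·64/49 + 5/7·4489/676 + 15/14·256/49 = 2426429/231868 ≠ 1/3 ⇒ order 2.
b·Ac: 5/7·12/7 + 15/14·(-8601/1274) = -107175/17836 ≠ 1/6

2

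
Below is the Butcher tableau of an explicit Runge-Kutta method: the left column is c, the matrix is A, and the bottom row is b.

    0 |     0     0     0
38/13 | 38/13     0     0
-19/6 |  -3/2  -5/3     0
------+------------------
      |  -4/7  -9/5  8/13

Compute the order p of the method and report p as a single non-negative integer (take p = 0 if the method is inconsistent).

b = (-4/7, -9/5, 8/13)
c = (0, 38/13, -19/6)
Ac = (0, 0, -190/39)
Σ b_i: (-4/7)·1 + (-9/5)·1 + 8/13·1 = -799/455 ≠ 1 ⇒ order 0.

0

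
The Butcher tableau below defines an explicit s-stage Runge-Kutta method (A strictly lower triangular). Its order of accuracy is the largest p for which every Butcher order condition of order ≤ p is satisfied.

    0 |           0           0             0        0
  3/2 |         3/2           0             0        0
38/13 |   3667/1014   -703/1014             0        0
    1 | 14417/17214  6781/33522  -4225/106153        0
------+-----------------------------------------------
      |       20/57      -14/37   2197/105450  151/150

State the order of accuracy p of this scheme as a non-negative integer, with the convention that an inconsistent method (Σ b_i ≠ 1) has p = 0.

b = (20/57, -14/37, 2197/105450, 151/150)
c = (0, 3/2, 38/13, 1)
Ac = (0, 0, -703/676, 113/604)
Σ b_i: 20/57·1 + (-14/37)·1 + 2197/105450·1 + 151/150·1 = 1 ✓
b·c: (-14/37)·3/2 + 2197/105450·38/13 + 151/150·1 = 1/2 ✓
b·c²: (-14/37)·9/4 + 2197/105450·1444/169 + 151/150·1 = 1/3 ✓
b·Ac: 2197/105450·(-703/676) + 151/150·113/604 = 1/6 ✓
b·c³: (-14/37)·27/8 + 2197/105450·54872/2197 + 151/150·1 = 1/4 ✓
b·(c∘Ac): 2197/105450·(-13357/4394) + 151/150·113/604 = 1/8 ✓
b·Ac²: 2197/105450·(-2109/1352) + 151/150·139/1208 = 1/12 ✓
b·A²c: 151/150·25/604 = 1/24 ✓; 4 stages ⇒ order 4.

4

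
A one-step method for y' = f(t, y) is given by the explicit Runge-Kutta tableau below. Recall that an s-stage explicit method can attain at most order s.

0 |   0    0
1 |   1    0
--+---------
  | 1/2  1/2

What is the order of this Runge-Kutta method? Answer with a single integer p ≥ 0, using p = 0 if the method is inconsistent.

2

b = (1/2, 1/2)
c = (0, 1)
Σ b_i: 1/2·1 + 1/2·1 = 1 ✓
b·c: 1/2·1 = 1/2 ✓; 2 stages ⇒ order 2.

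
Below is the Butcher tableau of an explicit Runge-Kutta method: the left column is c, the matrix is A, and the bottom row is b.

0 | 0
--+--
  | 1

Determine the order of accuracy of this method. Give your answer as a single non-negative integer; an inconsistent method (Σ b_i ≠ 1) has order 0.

1

b = (1)
c = (0)
Σ b_i: 1·1 = 1 ✓; 1 stage ⇒ order 1.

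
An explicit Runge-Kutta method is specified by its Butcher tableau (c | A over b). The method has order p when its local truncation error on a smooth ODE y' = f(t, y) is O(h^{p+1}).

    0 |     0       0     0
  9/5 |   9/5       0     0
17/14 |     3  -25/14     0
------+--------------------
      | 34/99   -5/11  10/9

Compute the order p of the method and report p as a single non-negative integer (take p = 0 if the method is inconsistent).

1

b = (34/99, -5/11, 10/9)
c = (0, 9/5, 17/14)
Ac = (0, 0, -45/14)
Σ b_i: 34/99·1 + (-5/11)·1 + 10/9·1 = 1 ✓
b·c: (-5/11)·9/5 + 10/9·17/14 = 368/693 ≠ 1/2 ⇒ order 1.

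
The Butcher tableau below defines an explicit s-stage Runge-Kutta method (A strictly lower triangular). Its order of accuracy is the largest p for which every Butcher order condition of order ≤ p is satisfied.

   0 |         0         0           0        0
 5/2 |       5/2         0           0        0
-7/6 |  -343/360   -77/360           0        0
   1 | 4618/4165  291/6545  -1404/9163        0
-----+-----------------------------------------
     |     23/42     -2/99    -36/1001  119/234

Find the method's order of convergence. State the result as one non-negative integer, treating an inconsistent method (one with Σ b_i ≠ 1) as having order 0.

b = (23/42, -2/99, -36/1001, 119/234)
c = (0, 5/2, -7/6, 1)
Ac = (0, 0, -77/144, 69/238)
Σ b_i: 23/42·1 + (-2/99)·1 + (-36/1001)·1 + 119/234·1 = 1 ✓
b·c: (-2/99)·5/2 + (-36/1001)·(-7/6) + 119/234·1 = 1/2 ✓
b·c²: (-2/99)·25/4 + (-36/1001)·49/36 + 119/234·1 = 1/3 ✓
b·Ac: (-36/1001)·(-77/144) + 119/234·69/238 = 1/6 ✓
b·c³: (-2/99)·125/8 + (-36/1001)·(-343/216) + 119/234·1 = 1/4 ✓
b·(c∘Ac): (-36/1001)·539/864 + 119/234·69/238 = 1/8 ✓
b·Ac²: (-36/1001)·(-385/288) + 119/234·33/476 = 1/12 ✓
b·A²c: 119/234·39/476 = 1/24 ✓; 4 stages ⇒ order 4.

4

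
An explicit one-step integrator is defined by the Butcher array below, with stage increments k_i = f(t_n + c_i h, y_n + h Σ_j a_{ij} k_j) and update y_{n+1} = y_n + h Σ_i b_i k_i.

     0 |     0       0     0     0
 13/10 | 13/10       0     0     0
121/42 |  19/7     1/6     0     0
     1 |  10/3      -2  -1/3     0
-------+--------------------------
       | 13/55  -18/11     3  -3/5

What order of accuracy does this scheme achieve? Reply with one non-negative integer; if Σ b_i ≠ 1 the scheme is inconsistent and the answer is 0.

1

b = (13/55, -18/11, 3, -3/5)
c = (0, 13/10, 121/42, 1)
Ac = (0, 0, 13/60, -2243/630)
Σ b_i: 13/55·1 + (-18/11)·1 + 3·1 + (-3/5)·1 = 1 ✓
b·c: (-18/11)·13/10 + 3·121/42 + (-3/5)·1 = 911/154 ≠ 1/2 ⇒ order 1.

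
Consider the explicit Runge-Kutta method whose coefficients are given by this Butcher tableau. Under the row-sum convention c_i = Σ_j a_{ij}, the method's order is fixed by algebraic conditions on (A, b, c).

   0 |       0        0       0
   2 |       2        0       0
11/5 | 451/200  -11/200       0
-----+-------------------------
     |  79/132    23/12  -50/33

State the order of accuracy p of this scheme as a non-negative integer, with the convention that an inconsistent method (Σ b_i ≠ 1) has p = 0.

3

b = (79/132, 23/12, -50/33)
c = (0, 2, 11/5)
Ac = (0, 0, -11/100)
Σ b_i: 79/132·1 + 23/12·1 + (-50/33)·1 = 1 ✓
b·c: 23/12·2 + (-50/33)·11/5 = 1/2 ✓
b·c²: 23/12·4 + (-50/33)·121/25 = 1/3 ✓
b·Ac: (-50/33)·(-11/100) = 1/6 ✓; 3 stages ⇒ order 3.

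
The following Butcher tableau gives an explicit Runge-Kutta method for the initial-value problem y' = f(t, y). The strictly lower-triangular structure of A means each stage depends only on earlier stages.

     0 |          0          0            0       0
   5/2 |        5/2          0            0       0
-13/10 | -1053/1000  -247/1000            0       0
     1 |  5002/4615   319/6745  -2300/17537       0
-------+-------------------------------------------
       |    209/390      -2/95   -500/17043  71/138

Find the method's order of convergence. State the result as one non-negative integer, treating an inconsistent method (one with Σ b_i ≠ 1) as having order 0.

b = (209/390, -2/95, -500/17043, 71/138)
c = (0, 5/2, -13/10, 1)
Ac = (0, 0, -247/400, 41/142)
Σ b_i: 209/390·1 + (-2/95)·1 + (-500/17043)·1 + 71/138·1 = 1 ✓
b·c: (-2/95)·5/2 + (-500/17043)·(-13/10) + 71/138·1 = 1/2 ✓
b·c²: (-2/95)·25/4 + (-500/17043)·169/100 + 71/138·1 = 1/3 ✓
b·Ac: (-500/17043)·(-247/400) + 71/138·41/142 = 1/6 ✓
b·c³: (-2/95)·125/8 + (-500/17043)·(-2197/1000) + 71/138·1 = 1/4 ✓
b·(c∘Ac): (-500/17043)·3211/4000 + 71/138·41/142 = 1/8 ✓
b·Ac²: (-500/17043)·(-247/160) + 71/138·21/284 = 1/12 ✓
b·A²c: 71/138·23/284 = 1/24 ✓; 4 stages ⇒ order 4.

4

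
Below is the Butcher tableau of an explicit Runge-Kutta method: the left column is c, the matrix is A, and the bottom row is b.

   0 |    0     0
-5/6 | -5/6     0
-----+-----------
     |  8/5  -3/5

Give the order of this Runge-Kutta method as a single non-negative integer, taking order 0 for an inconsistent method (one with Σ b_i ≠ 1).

b = (8/5, -3/5)
c = (0, -5/6)
Σ b_i: 8/5·1 + (-3/5)·1 = 1 ✓
b·c: (-3/5)·(-5/6) = 1/2 ✓; 2 stages ⇒ order 2.

2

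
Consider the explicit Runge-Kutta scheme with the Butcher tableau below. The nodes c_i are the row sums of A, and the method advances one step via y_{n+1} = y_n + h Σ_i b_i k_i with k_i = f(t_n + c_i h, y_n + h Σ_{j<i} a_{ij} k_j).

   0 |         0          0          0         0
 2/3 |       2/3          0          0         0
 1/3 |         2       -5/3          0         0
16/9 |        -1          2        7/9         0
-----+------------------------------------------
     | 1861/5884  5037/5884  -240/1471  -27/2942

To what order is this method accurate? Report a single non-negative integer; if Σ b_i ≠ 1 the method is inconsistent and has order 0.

3

b = (1861/5884, 5037/5884, -240/1471, -27/2942)
c = (0, 2/3, 1/3, 16/9)
Ac = (0, 0, -10/9, 43/27)
Σ b_i: 1861/5884·1 + 5037/5884·1 + (-240/1471)·1 + (-27/2942)·1 = 1 ✓
b·c: 5037/5884·2/3 + (-240/1471)·1/3 + (-27/2942)·16/9 = 1/2 ✓
b·c²: 5037/5884·4/9 + (-240/1471)·1/9 + (-27/2942)·256/81 = 1/3 ✓
b·Ac: (-240/1471)·(-10/9) + (-27/2942)·43/27 = 1/6 ✓
b·c³: 5037/5884·8/27 + (-240/1471)·1/27 + (-27/2942)·4096/729 = 7786/39717 ≠ 1/4 ⇒ order 3.
b·(c∘Ac): (-240/1471)·(-10/27) + (-27/2942)·688/243 = 152/4413 ≠ 1/8
b·Ac²: (-240/1471)·(-20/27) + (-27/2942)·79/81 = 2963/26478 ≠ 1/12
b·A²c: (-27/2942)·(-70/81) = 35/4413 ≠ 1/24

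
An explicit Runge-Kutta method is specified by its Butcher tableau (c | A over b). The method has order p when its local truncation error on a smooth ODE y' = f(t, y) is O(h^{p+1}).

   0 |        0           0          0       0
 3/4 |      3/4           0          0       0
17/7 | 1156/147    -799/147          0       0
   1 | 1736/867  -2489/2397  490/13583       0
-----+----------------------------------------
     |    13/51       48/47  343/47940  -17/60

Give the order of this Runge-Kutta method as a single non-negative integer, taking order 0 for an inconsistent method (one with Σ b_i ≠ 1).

4

b = (13/51, 48/47, 343/47940, -17/60)
c = (0, 3/4, 17/7, 1)
Ac = (0, 0, -799/196, -47/68)
Σ b_i: 13/51·1 + 48/47·1 + 343/47940·1 + (-17/60)·1 = 1 ✓
b·c: 48/47·3/4 + 343/47940·17/7 + (-17/60)·1 = 1/2 ✓
b·c²: 48/47·9/16 + 343/47940·289/49 + (-17/60)·1 = 1/3 ✓
b·Ac: 343/47940·(-799/196) + (-17/60)·(-47/68) = 1/6 ✓
b·c³: 48/47·27/64 + 343/47940·4913/343 + (-17/60)·1 = 1/4 ✓
b·(c∘Ac): 343/47940·(-13583/1372) + (-17/60)·(-47/68) = 1/8 ✓
b·Ac²: 343/47940·(-2397/784) + (-17/60)·(-101/272) = 1/12 ✓
b·A²c: (-17/60)·(-5/34) = 1/24 ✓; 4 stages ⇒ order 4.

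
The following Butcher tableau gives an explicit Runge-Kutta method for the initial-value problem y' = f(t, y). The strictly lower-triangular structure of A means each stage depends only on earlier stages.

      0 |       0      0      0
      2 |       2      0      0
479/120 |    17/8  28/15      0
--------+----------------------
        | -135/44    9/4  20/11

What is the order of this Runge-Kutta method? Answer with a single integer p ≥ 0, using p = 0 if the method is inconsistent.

1

b = (-135/44, 9/4, 20/11)
c = (0, 2, 479/120)
Ac = (0, 0, 56/15)
Σ b_i: (-135/44)·1 + 9/4·1 + 20/11·1 = 1 ✓
b·c: 9/4·2 + 20/11·479/120 = 388/33 ≠ 1/2 ⇒ order 1.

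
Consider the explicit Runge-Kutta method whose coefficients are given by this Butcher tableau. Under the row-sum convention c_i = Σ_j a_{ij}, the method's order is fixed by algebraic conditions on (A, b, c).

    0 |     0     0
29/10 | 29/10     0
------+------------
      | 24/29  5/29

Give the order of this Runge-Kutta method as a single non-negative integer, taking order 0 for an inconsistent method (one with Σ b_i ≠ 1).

b = (24/29, 5/29)
c = (0, 29/10)
Σ b_i: 24/29·1 + 5/29·1 = 1 ✓
b·c: 5/29·29/10 = 1/2 ✓; 2 stages ⇒ order 2.

2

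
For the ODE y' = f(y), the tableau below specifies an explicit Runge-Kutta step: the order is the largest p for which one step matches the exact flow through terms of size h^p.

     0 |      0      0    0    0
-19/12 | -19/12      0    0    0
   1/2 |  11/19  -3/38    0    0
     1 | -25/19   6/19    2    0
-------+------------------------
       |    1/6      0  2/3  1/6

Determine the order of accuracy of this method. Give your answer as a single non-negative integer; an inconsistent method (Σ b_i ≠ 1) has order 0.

b = (1/6, 0, 2/3, 1/6)
c = (0, -19/12, 1/2, 1)
Ac = (0, 0, 1/8, 1/2)
Σ b_i: 1/6·1 + 2/3·1 + 1/6·1 = 1 ✓
b·c: 2/3·1/2 + 1/6·1 = 1/2 ✓
b·c²: 2/3·1/4 + 1/6·1 = 1/3 ✓
b·Ac: 2/3·1/8 + 1/6·1/2 = 1/6 ✓
b·c³: 2/3·1/8 + 1/6·1 = 1/4 ✓
b·(c∘Ac): 2/3·1/16 + 1/6·1/2 = 1/8 ✓
b·Ac²: 2/3·(-19/96) + 1/6·31/24 = 1/12 ✓
b·A²c: 1/6·1/4 = 1/24 ✓; 4 stages ⇒ order 4.

4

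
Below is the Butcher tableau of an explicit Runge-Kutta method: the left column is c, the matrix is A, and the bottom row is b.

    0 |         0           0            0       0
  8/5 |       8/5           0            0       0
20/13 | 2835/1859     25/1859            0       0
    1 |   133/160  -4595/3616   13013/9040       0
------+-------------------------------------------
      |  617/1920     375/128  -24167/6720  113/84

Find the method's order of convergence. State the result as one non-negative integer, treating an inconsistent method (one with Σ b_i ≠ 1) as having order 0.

b = (617/1920, 375/128, -24167/6720, 113/84)
c = (0, 8/5, 20/13, 1)
Ac = (0, 0, 40/1859, 41/226)
Σ b_i: 617/1920·1 + 375/128·1 + (-24167/6720)·1 + 113/84·1 = 1 ✓
b·c: 375/128·8/5 + (-24167/6720)·20/13 + 113/84·1 = 1/2 ✓
b·c²: 375/128·64/25 + (-24167/6720)·400/169 + 113/84·1 = 1/3 ✓
b·Ac: (-24167/6720)·40/1859 + 113/84·41/226 = 1/6 ✓
b·c³: 375/128·512/125 + (-24167/6720)·8000/2197 + 113/84·1 = 1/4 ✓
b·(c∘Ac): (-24167/6720)·800/24167 + 113/84·41/226 = 1/8 ✓
b·Ac²: (-24167/6720)·64/1859 + 113/84·87/565 = 1/12 ✓
b·A²c: 113/84·7/226 = 1/24 ✓; 4 stages ⇒ order 4.

4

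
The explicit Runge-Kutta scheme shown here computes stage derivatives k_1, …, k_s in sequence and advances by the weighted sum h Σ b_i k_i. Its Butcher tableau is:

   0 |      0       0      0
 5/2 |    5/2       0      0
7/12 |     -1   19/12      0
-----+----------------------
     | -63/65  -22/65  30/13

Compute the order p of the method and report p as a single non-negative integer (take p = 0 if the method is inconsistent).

b = (-63/65, -22/65, 30/13)
c = (0, 5/2, 7/12)
Ac = (0, 0, 95/24)
Σ b_i: (-63/65)·1 + (-22/65)·1 + 30/13·1 = 1 ✓
b·c: (-22/65)·5/2 + 30/13·7/12 = 1/2 ✓
b·c²: (-22/65)·25/4 + 30/13·49/144 = -415/312 ≠ 1/3 ⇒ order 2.
b·Ac: 30/13·95/24 = 475/52 ≠ 1/6

2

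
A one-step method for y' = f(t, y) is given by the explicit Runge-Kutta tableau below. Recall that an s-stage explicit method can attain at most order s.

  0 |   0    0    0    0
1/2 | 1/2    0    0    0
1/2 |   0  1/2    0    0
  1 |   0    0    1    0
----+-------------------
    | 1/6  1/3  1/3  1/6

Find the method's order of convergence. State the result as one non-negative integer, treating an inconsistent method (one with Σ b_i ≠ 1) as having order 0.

4

b = (1/6, 1/3, 1/3, 1/6)
c = (0, 1/2, 1/2, 1)
Ac = (0, 0, 1/4, 1/2)
Σ b_i: 1/6·1 + 1/3·1 + 1/3·1 + 1/6·1 = 1 ✓
b·c: 1/3·1/2 + 1/3·1/2 + 1/6·1 = 1/2 ✓
b·c²: 1/3·1/4 + 1/3·1/4 + 1/6·1 = 1/3 ✓
b·Ac: 1/3·1/4 + 1/6·1/2 = 1/6 ✓
b·c³: 1/3·1/8 + 1/3·1/8 + 1/6·1 = 1/4 ✓
b·(c∘Ac): 1/3·1/8 + 1/6·1/2 = 1/8 ✓
b·Ac²: 1/3·1/8 + 1/6·1/4 = 1/12 ✓
b·A²c: 1/6·1/4 = 1/24 ✓; 4 stages ⇒ order 4.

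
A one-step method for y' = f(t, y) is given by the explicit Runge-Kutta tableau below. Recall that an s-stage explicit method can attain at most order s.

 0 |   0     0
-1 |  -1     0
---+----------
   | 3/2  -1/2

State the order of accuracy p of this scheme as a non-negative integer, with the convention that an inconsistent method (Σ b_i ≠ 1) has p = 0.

b = (3/2, -1/2)
c = (0, -1)
Σ b_i: 3/2·1 + (-1/2)·1 = 1 ✓
b·c: (-1/2)·(-1) = 1/2 ✓; 2 stages ⇒ order 2.

2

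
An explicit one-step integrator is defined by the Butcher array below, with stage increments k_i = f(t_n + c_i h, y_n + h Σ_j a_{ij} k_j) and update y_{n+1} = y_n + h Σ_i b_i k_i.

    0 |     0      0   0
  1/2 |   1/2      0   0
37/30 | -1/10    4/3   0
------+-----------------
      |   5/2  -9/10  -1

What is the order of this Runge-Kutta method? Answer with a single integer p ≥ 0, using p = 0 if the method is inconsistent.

0

b = (5/2, -9/10, -1)
c = (0, 1/2, 37/30)
Ac = (0, 0, 2/3)
Σ b_i: 5/2·1 + (-9/10)·1 + (-1)·1 = 3/5 ≠ 1 ⇒ order 0.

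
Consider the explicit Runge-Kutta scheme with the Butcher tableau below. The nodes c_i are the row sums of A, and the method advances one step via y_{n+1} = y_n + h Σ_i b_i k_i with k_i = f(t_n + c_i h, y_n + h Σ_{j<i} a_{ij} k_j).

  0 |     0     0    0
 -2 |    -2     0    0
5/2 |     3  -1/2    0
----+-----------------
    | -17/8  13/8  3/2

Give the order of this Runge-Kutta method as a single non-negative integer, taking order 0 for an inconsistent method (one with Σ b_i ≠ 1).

2

b = (-17/8, 13/8, 3/2)
c = (0, -2, 5/2)
Ac = (0, 0, 1)
Σ b_i: (-17/8)·1 + 13/8·1 + 3/2·1 = 1 ✓
b·c: 13/8·(-2) + 3/2·5/2 = 1/2 ✓
b·c²: 13/8·4 + 3/2·25/4 = 127/8 ≠ 1/3 ⇒ order 2.
b·Ac: 3/2·1 = 3/2 ≠ 1/6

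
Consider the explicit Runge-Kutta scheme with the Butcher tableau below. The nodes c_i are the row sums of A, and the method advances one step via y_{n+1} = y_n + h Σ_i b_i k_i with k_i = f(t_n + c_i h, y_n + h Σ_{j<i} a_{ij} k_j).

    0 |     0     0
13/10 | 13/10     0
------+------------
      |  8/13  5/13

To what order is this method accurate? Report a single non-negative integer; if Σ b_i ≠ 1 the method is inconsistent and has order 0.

b = (8/13, 5/13)
c = (0, 13/10)
Σ b_i: 8/13·1 + 5/13·1 = 1 ✓
b·c: 5/13·13/10 = 1/2 ✓; 2 stages ⇒ order 2.

2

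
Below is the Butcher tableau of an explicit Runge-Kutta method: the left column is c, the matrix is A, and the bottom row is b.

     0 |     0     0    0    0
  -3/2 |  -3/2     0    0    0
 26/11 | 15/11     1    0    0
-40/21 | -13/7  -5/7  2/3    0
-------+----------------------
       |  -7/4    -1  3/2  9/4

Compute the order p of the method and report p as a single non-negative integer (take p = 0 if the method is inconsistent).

1

b = (-7/4, -1, 3/2, 9/4)
c = (0, -3/2, 26/11, -40/21)
Ac = (0, 0, -3/2, 1223/462)
Σ b_i: (-7/4)·1 + (-1)·1 + 3/2·1 + 9/4·1 = 1 ✓
b·c: (-1)·(-3/2) + 3/2·26/11 + 9/4·(-40/21) = 117/154 ≠ 1/2 ⇒ order 1.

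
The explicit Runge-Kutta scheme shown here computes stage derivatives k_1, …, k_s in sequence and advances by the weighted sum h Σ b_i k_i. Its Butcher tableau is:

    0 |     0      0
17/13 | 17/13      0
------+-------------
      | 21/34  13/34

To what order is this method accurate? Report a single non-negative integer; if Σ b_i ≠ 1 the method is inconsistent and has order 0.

2

b = (21/34, 13/34)
c = (0, 17/13)
Σ b_i: 21/34·1 + 13/34·1 = 1 ✓
b·c: 13/34·17/13 = 1/2 ✓; 2 stages ⇒ order 2.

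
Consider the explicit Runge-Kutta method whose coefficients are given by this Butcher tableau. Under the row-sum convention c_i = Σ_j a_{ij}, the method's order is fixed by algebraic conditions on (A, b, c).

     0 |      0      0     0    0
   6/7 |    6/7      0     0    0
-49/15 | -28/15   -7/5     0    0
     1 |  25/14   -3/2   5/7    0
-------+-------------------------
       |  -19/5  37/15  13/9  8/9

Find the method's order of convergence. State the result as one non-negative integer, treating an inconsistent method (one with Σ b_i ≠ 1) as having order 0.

b = (-19/5, 37/15, 13/9, 8/9)
c = (0, 6/7, -49/15, 1)
Ac = (0, 0, -6/5, -76/21)
Σ b_i: (-19/5)·1 + 37/15·1 + 13/9·1 + 8/9·1 = 1 ✓
b·c: 37/15·6/7 + 13/9·(-49/15) + 8/9·1 = -1621/945 ≠ 1/2 ⇒ order 1.

1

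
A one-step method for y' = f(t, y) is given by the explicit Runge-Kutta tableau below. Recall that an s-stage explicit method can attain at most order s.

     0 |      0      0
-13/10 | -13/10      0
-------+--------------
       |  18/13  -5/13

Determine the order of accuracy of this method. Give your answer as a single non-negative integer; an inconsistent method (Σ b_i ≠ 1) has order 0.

b = (18/13, -5/13)
c = (0, -13/10)
Σ b_i: 18/13·1 + (-5/13)·1 = 1 ✓
b·c: (-5/13)·(-13/10) = 1/2 ✓; 2 stages ⇒ order 2.

2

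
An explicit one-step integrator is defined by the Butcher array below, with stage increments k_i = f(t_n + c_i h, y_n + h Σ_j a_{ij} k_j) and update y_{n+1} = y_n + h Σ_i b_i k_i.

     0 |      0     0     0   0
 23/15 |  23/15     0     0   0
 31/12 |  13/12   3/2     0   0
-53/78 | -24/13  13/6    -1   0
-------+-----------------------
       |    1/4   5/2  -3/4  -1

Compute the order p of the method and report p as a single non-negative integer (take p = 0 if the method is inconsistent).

b = (1/4, 5/2, -3/4, -1)
c = (0, 23/15, 31/12, -53/78)
Ac = (0, 0, 23/10, 133/180)
Σ b_i: 1/4·1 + 5/2·1 + (-3/4)·1 + (-1)·1 = 1 ✓
b·c: 5/2·23/15 + (-3/4)·31/12 + (-1)·(-53/78) = 1607/624 ≠ 1/2 ⇒ order 1.

1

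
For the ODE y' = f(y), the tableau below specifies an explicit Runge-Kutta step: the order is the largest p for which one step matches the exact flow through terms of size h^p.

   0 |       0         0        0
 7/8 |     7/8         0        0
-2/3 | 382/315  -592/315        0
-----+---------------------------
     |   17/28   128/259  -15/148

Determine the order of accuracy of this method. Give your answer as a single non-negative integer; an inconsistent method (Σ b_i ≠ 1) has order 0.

3

b = (17/28, 128/259, -15/148)
c = (0, 7/8, -2/3)
Ac = (0, 0, -74/45)
Σ b_i: 17/28·1 + 128/259·1 + (-15/148)·1 = 1 ✓
b·c: 128/259·7/8 + (-15/148)·(-2/3) = 1/2 ✓
b·c²: 128/259·49/64 + (-15/148)·4/9 = 1/3 ✓
b·Ac: (-15/148)·(-74/45) = 1/6 ✓; 3 stages ⇒ order 3.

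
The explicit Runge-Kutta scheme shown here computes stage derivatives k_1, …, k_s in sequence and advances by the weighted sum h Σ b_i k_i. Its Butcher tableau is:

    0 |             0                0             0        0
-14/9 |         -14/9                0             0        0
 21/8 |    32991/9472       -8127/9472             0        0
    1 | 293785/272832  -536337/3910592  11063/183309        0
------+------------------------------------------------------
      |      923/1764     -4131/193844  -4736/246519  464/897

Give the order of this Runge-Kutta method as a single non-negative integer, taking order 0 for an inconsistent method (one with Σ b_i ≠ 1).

b = (923/1764, -4131/193844, -4736/246519, 464/897)
c = (0, -14/9, 21/8, 1)
Ac = (0, 0, 6321/4736, 345/928)
Σ b_i: 923/1764·1 + (-4131/193844)·1 + (-4736/246519)·1 + 464/897·1 = 1 ✓
b·c: (-4131/193844)·(-14/9) + (-4736/246519)·21/8 + 464/897·1 = 1/2 ✓
b·c²: (-4131/193844)·196/81 + (-4736/246519)·441/64 + 464/897·1 = 1/3 ✓
b·Ac: (-4736/246519)·6321/4736 + 464/897·345/928 = 1/6 ✓
b·c³: (-4131/193844)·(-2744/729) + (-4736/246519)·9261/512 + 464/897·1 = 1/4 ✓
b·(c∘Ac): (-4736/246519)·132741/37888 + 464/897·345/928 = 1/8 ✓
b·Ac²: (-4736/246519)·(-14749/7104) + 464/897·1403/16704 = 1/12 ✓
b·A²c: 464/897·299/3712 = 1/24 ✓; 4 stages ⇒ order 4.

4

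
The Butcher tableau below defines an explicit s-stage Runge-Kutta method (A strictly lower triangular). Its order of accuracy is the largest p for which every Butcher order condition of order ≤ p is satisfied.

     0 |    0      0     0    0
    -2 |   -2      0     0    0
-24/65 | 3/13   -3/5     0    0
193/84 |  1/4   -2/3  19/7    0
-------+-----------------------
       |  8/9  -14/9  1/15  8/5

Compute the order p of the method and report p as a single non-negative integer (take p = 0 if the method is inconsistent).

1

b = (8/9, -14/9, 1/15, 8/5)
c = (0, -2, -24/65, 193/84)
Ac = (0, 0, 6/5, 452/1365)
Σ b_i: 8/9·1 + (-14/9)·1 + 1/15·1 + 8/5·1 = 1 ✓
b·c: (-14/9)·(-2) + 1/15·(-24/65) + 8/5·193/84 = 138466/20475 ≠ 1/2 ⇒ order 1.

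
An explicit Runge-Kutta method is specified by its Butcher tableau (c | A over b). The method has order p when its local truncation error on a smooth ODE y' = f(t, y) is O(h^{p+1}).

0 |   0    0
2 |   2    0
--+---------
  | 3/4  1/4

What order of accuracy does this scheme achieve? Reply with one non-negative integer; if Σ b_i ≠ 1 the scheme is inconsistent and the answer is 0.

b = (3/4, 1/4)
c = (0, 2)
Σ b_i: 3/4·1 + 1/4·1 = 1 ✓
b·c: 1/4·2 = 1/2 ✓; 2 stages ⇒ order 2.

2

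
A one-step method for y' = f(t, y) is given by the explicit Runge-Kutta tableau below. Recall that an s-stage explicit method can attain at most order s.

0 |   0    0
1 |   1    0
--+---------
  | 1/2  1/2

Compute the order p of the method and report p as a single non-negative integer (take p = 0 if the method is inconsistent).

2

b = (1/2, 1/2)
c = (0, 1)
Σ b_i: 1/2·1 + 1/2·1 = 1 ✓
b·c: 1/2·1 = 1/2 ✓; 2 stages ⇒ order 2.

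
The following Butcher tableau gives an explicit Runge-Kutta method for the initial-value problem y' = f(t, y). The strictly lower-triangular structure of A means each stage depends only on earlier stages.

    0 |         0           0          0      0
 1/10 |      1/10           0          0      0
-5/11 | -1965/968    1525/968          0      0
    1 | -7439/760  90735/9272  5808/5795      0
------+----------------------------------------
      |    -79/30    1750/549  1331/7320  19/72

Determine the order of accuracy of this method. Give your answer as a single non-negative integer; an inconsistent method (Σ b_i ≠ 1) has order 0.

4

b = (-79/30, 1750/549, 1331/7320, 19/72)
c = (0, 1/10, -5/11, 1)
Ac = (0, 0, 305/1936, 159/304)
Σ b_i: (-79/30)·1 + 1750/549·1 + 1331/7320·1 + 19/72·1 = 1 ✓
b·c: 1750/549·1/10 + 1331/7320·(-5/11) + 19/72·1 = 1/2 ✓
b·c²: 1750/549·1/100 + 1331/7320·25/121 + 19/72·1 = 1/3 ✓
b·Ac: 1331/7320·305/1936 + 19/72·159/304 = 1/6 ✓
b·c³: 1750/549·1/1000 + 1331/7320·(-125/1331) + 19/72·1 = 1/4 ✓
b·(c∘Ac): 1331/7320·(-1525/21296) + 19/72·159/304 = 1/8 ✓
b·Ac²: 1331/7320·61/3872 + 19/72·927/3040 = 1/12 ✓
b·A²c: 19/72·3/19 = 1/24 ✓; 4 stages ⇒ order 4.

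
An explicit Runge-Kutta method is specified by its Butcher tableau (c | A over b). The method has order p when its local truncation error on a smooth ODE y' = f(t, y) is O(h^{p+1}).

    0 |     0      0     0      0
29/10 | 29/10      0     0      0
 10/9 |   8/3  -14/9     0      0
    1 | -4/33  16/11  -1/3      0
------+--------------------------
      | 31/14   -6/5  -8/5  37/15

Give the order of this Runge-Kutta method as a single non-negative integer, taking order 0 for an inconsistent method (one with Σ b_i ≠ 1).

b = (31/14, -6/5, -8/5, 37/15)
c = (0, 29/10, 10/9, 1)
Ac = (0, 0, -203/45, 5714/1485)
Σ b_i: 31/14·1 + (-6/5)·1 + (-8/5)·1 + 37/15·1 = 79/42 ≠ 1 ⇒ order 0.

0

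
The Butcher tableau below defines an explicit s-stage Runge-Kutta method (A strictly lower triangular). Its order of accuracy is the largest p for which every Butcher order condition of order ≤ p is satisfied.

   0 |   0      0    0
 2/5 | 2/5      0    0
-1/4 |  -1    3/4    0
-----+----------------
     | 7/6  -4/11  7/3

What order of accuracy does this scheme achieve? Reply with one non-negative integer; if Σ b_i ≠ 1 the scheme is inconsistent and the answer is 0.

0

b = (7/6, -4/11, 7/3)
c = (0, 2/5, -1/4)
Ac = (0, 0, 3/10)
Σ b_i: 7/6·1 + (-4/11)·1 + 7/3·1 = 69/22 ≠ 1 ⇒ order 0.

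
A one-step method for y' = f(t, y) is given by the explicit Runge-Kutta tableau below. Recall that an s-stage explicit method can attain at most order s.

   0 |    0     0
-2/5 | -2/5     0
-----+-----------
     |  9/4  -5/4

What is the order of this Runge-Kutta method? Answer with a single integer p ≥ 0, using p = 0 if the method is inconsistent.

b = (9/4, -5/4)
c = (0, -2/5)
Σ b_i: 9/4·1 + (-5/4)·1 = 1 ✓
b·c: (-5/4)·(-2/5) = 1/2 ✓; 2 stages ⇒ order 2.

2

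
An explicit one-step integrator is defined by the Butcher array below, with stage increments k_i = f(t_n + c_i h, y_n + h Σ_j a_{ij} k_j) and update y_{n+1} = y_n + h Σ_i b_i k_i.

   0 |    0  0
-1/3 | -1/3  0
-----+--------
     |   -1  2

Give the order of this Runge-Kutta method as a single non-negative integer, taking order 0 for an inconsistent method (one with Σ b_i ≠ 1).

b = (-1, 2)
c = (0, -1/3)
Σ b_i: (-1)·1 + 2·1 = 1 ✓
b·c: 2·(-1/3) = -2/3 ≠ 1/2 ⇒ order 1.

1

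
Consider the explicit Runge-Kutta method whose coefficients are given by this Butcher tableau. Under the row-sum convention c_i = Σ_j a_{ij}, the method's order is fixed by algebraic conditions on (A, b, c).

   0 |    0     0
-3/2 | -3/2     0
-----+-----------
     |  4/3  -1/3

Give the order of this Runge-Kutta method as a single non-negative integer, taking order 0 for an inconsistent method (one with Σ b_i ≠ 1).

b = (4/3, -1/3)
c = (0, -3/2)
Σ b_i: 4/3·1 + (-1/3)·1 = 1 ✓
b·c: (-1/3)·(-3/2) = 1/2 ✓; 2 stages ⇒ order 2.

2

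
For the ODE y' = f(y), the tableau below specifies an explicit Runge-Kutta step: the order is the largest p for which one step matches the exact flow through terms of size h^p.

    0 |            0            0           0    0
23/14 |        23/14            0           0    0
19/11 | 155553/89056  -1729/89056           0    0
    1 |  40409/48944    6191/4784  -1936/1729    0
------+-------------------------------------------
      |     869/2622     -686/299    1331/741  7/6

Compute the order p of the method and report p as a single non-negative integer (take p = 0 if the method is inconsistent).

4

b = (869/2622, -686/299, 1331/741, 7/6)
c = (0, 23/14, 19/11, 1)
Ac = (0, 0, -247/7744, 43/224)
Σ b_i: 869/2622·1 + (-686/299)·1 + 1331/741·1 + 7/6·1 = 1 ✓
b·c: (-686/299)·23/14 + 1331/741·19/11 + 7/6·1 = 1/2 ✓
b·c²: (-686/299)·529/196 + 1331/741·361/121 + 7/6·1 = 1/3 ✓
b·Ac: 1331/741·(-247/7744) + 7/6·43/224 = 1/6 ✓
b·c³: (-686/299)·12167/2744 + 1331/741·6859/1331 + 7/6·1 = 1/4 ✓
b·(c∘Ac): 1331/741·(-4693/85184) + 7/6·43/224 = 1/8 ✓
b·Ac²: 1331/741·(-5681/108416) + 7/6·477/3136 = 1/12 ✓
b·A²c: 7/6·1/28 = 1/24 ✓; 4 stages ⇒ order 4.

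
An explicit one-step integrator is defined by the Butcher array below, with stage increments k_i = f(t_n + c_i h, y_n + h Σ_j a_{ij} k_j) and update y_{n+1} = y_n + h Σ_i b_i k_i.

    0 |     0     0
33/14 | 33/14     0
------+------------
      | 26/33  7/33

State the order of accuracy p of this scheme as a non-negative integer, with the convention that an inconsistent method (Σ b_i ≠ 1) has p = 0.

2

b = (26/33, 7/33)
c = (0, 33/14)
Σ b_i: 26/33·1 + 7/33·1 = 1 ✓
b·c: 7/33·33/14 = 1/2 ✓; 2 stages ⇒ order 2.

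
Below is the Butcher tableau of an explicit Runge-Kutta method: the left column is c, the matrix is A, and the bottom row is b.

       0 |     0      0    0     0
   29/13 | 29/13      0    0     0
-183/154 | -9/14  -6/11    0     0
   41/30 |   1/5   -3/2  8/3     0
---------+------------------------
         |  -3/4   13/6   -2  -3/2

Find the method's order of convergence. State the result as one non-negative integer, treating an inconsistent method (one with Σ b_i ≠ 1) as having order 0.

b = (-3/4, 13/6, -2, -3/2)
c = (0, 29/13, -183/154, 41/30)
Ac = (0, 0, -174/143, -13043/2002)
Σ b_i: (-3/4)·1 + 13/6·1 + (-2)·1 + (-3/2)·1 = -25/12 ≠ 1 ⇒ order 0.

0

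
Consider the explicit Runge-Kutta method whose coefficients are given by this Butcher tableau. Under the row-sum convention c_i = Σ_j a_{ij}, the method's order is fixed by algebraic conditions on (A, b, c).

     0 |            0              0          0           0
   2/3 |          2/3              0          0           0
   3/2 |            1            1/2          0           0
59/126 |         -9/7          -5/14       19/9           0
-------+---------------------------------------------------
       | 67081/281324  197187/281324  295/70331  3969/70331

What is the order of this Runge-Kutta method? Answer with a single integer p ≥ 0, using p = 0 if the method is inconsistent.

3

b = (67081/281324, 197187/281324, 295/70331, 3969/70331)
c = (0, 2/3, 3/2, 59/126)
Ac = (0, 0, 1/3, 41/14)
Σ b_i: 67081/281324·1 + 197187/281324·1 + 295/70331·1 + 3969/70331·1 = 1 ✓
b·c: 197187/281324·2/3 + 295/70331·3/2 + 3969/70331·59/126 = 1/2 ✓
b·c²: 197187/281324·4/9 + 295/70331·9/4 + 3969/70331·3481/15876 = 1/3 ✓
b·Ac: 295/70331·1/3 + 3969/70331·41/14 = 1/6 ✓
b·c³: 197187/281324·8/27 + 295/70331·27/8 + 3969/70331·205379/2000376 = 4034411/17723412 ≠ 1/4 ⇒ order 3.
b·(c∘Ac): 295/70331·1/2 + 3969/70331·2419/1764 = 22361/281324 ≠ 1/8
b·Ac²: 295/70331·2/9 + 3969/70331·1157/252 = 658379/2531916 ≠ 1/12
b·A²c: 3969/70331·19/27 = 2793/70331 ≠ 1/24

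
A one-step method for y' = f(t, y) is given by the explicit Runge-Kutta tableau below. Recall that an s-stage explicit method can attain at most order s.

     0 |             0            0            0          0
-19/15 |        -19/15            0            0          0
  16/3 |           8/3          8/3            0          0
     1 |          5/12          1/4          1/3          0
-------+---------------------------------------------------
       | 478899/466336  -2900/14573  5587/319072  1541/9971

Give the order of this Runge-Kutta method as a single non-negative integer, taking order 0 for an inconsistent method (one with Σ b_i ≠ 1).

b = (478899/466336, -2900/14573, 5587/319072, 1541/9971)
c = (0, -19/15, 16/3, 1)
Ac = (0, 0, -152/45, 263/180)
Σ b_i: 478899/466336·1 + (-2900/14573)·1 + 5587/319072·1 + 1541/9971·1 = 1 ✓
b·c: (-2900/14573)·(-19/15) + 5587/319072·16/3 + 1541/9971·1 = 1/2 ✓
b·c²: (-2900/14573)·361/225 + 5587/319072·256/9 + 1541/9971·1 = 1/3 ✓
b·Ac: 5587/319072·(-152/45) + 1541/9971·263/180 = 1/6 ✓
b·c³: (-2900/14573)·(-6859/3375) + 5587/319072·4096/27 + 1541/9971·1 = 110977/34515 ≠ 1/4 ⇒ order 3.
b·(c∘Ac): 5587/319072·(-2432/135) + 1541/9971·263/180 = -37123/414180 ≠ 1/8
b·Ac²: 5587/319072·2888/675 + 1541/9971·26683/2700 = 1437847/897390 ≠ 1/12
b·A²c: 1541/9971·(-152/135) = -234232/1346085 ≠ 1/24

3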